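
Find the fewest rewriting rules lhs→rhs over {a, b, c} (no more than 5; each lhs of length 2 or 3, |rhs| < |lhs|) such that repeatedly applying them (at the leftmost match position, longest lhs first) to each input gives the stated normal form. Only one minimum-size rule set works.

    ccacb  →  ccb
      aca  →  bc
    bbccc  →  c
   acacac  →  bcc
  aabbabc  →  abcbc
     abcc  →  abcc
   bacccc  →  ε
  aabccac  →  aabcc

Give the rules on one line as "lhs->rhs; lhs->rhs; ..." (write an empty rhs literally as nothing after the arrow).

aca->bc; bb->c; ca->; ccc->ca

  | ccacb => ccb
  | aca => bc
  | bbccc => cccc => cac => c
  | acacac => bccac => bcc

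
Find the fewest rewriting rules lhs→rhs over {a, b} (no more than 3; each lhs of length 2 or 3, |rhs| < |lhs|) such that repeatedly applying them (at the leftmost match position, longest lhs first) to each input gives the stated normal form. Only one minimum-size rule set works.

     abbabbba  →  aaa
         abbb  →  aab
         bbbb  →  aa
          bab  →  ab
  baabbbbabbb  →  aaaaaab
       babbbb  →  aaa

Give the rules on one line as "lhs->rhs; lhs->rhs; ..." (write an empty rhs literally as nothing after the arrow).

aba->; ba->a; bb->a

  | abbabbba => aaabbba => aaaaba => aaa
  | abbb => aab
  | bbbb => abb => aa
  | bab => ab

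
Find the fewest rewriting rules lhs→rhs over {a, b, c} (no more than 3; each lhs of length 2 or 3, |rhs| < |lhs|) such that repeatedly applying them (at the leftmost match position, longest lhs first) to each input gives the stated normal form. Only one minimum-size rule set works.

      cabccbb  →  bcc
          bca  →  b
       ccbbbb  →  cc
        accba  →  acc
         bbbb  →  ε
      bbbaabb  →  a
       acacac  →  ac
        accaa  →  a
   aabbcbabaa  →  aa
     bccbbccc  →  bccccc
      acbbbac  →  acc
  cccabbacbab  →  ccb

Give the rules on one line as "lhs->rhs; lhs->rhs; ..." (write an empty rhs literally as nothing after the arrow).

  | cabccbb => bccbb => bcc
  | bca => b
  | ccbbbb => ccbb => cc
  | accba => acc

ba->; bb->; ca->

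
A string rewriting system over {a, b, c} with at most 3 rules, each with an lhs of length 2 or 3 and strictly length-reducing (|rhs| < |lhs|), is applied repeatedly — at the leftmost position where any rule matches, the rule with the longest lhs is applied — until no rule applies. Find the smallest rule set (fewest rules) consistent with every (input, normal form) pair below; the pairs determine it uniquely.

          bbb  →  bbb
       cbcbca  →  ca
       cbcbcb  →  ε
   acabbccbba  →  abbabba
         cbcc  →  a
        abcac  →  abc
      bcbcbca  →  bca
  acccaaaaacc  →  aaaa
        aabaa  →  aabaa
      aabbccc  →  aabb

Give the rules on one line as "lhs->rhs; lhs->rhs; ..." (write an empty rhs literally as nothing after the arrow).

  | bbb
  | cbcbca => cbca => ca
  | cbcbcb => cbcb => cb => ε
  | acabbccbba => abbccbba => abbabba

ac->; cb->; cc->a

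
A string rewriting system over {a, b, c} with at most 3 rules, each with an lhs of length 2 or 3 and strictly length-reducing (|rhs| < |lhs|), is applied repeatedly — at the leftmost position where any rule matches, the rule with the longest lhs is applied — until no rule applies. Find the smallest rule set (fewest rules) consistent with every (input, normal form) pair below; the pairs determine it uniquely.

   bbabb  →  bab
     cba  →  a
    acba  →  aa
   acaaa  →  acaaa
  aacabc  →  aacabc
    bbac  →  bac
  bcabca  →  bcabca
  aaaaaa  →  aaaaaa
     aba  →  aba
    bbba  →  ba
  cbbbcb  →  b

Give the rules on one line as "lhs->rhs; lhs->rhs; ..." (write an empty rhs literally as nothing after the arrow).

  | bbabb => babb => bab
  | cba => a
  | acba => aa
  | acaaa

bb->b; cb->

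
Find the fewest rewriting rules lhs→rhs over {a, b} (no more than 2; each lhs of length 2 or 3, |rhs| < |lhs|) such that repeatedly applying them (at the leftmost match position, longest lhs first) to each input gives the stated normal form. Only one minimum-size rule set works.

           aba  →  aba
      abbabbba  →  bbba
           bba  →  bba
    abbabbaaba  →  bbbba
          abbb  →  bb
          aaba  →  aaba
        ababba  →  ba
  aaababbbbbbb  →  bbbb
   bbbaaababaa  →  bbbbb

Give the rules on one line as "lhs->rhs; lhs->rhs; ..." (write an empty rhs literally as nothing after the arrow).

abb->b; baa->bb

  | aba
  | abbabbba => babbba => bbba
  | bba
  | abbabbaaba => babbaaba => bbaaba => bbbba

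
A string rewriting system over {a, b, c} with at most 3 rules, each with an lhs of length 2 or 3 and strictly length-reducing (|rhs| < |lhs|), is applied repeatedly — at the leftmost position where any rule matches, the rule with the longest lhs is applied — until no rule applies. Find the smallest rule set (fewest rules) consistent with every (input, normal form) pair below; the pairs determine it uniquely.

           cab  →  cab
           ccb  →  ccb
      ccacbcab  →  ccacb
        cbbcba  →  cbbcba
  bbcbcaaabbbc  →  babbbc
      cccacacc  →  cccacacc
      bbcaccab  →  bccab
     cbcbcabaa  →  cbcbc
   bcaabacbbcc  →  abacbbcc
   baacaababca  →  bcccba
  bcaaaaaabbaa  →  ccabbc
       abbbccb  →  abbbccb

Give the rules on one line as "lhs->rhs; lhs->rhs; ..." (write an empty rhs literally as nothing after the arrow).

  | cab
  | ccb
  | ccacbcab => ccacb
  | cbbcba

aa->c; bca->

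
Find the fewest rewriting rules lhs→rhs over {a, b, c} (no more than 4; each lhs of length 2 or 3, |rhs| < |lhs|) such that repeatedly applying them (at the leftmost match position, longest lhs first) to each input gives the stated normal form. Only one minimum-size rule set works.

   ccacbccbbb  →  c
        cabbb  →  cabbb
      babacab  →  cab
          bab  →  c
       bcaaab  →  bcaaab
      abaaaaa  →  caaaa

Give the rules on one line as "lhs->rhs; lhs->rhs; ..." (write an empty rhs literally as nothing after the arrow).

  | ccacbccbbb => cacbccbbb => ccbccbbb => cbccbbb => cccbbb => ccbbb => cbbb => cbb => cb => c
  | cabbb
  | babacab => cbacab => cacab => ccab => cab
  | bab => cb => c

ac->c; ba->c; cb->c; cc->c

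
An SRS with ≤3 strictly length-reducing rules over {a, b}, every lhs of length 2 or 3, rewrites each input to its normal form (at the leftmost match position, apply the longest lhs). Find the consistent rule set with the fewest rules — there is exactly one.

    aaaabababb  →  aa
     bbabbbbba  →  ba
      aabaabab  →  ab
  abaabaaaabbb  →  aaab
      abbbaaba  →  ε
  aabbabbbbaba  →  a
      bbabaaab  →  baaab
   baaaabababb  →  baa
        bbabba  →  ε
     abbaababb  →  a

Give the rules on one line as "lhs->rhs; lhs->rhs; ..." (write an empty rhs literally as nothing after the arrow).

aba->; bb->; bba->

  | aaaabababb => aaababb => aabb => aa
  | bbabbbbba => bbbbba => bbba => ba
  | aabaabab => aabab => ab
  | abaabaaaabbb => abaaaabbb => aaabbb => aaab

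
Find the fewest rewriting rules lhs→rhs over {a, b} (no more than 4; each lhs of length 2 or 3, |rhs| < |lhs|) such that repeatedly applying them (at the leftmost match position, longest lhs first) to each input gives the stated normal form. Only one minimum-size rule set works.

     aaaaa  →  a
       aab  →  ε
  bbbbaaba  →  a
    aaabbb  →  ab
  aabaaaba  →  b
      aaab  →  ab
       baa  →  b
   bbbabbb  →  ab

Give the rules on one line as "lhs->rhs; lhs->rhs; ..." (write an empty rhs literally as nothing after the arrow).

  | aaaaa => baaa => aaa => ba => a
  | aab => bb => ε
  | bbbbaaba => bbaaba => aaba => bba => a
  | aaabbb => babbb => abbb => ab

aa->b; ba->a; bb->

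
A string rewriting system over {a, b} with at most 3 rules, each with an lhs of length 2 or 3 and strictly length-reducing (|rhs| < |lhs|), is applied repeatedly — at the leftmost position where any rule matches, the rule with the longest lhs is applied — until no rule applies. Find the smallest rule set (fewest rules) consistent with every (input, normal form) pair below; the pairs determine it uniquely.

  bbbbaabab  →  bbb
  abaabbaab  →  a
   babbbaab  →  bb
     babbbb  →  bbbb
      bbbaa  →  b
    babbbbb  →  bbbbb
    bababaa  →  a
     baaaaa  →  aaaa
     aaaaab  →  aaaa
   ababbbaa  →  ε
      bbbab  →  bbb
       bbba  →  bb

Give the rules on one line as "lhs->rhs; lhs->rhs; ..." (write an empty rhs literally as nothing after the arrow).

ab->; ba->

  | bbbbaabab => bbbabab => bbbab => bbb
  | abaabbaab => aabbaab => abaab => aab => a
  | babbbaab => bbbaab => bbab => bb
  | babbbb => bbbb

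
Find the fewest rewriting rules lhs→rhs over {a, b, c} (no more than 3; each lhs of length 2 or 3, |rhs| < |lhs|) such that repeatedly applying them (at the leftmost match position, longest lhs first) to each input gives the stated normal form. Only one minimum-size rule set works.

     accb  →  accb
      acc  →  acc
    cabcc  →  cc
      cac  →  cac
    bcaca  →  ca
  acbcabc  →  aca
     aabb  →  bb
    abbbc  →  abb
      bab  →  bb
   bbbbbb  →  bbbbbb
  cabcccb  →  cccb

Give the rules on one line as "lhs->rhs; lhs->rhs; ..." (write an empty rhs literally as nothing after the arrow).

aa->; ba->b; bc->a

  | accb
  | acc
  | cabcc => caac => cc
  | cac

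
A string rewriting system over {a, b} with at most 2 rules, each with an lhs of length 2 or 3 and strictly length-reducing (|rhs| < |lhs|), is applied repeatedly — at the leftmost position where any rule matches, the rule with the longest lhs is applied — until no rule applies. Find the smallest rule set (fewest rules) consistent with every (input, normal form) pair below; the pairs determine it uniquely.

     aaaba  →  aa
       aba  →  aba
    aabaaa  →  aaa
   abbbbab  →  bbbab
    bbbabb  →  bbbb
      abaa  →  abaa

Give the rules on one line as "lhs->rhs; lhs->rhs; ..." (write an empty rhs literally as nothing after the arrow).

aab->; abb->b

  | aaaba => aa
  | aba
  | aabaaa => aaa
  | abbbbab => bbbab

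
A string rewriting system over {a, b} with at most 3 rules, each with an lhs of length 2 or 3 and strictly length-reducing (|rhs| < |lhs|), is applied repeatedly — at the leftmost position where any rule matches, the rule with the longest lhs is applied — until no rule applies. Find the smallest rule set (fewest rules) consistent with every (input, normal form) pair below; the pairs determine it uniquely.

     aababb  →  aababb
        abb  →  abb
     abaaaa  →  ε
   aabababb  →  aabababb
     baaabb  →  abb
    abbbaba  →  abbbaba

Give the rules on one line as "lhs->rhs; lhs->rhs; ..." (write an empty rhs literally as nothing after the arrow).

aaa->; baa->

  | aababb
  | abb
  | abaaaa => aaa => ε
  | aabababb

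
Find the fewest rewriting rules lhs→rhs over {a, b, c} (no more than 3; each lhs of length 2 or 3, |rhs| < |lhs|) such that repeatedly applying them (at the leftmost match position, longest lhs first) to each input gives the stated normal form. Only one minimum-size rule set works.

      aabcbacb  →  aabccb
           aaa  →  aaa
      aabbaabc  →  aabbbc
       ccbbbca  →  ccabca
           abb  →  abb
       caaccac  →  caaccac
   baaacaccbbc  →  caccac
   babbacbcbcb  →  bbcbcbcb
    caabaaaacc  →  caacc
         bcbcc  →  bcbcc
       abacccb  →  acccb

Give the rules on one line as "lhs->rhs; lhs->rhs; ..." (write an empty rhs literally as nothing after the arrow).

  | aabcbacb => aabccb
  | aaa
  | aabbaabc => aabbabc => aabbbc
  | ccbbbca => ccabca

ba->b; bac->c; cbb->ca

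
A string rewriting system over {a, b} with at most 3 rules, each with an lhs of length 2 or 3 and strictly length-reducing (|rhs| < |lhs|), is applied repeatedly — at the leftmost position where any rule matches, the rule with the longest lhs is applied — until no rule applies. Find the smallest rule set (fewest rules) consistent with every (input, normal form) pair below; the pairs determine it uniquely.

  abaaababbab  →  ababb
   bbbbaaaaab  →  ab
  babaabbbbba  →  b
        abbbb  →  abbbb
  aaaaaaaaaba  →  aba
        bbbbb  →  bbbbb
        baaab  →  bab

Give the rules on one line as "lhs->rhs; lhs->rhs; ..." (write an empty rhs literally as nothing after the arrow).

  | abaaababbab => abababbab => ababaab => ababb
  | bbbbaaaaab => bbaaaaab => aaaaab => aaab => ab
  | babaabbbbba => babbbbbba => babbbba => babba => baa => b
  | abbbb

aa->; bba->a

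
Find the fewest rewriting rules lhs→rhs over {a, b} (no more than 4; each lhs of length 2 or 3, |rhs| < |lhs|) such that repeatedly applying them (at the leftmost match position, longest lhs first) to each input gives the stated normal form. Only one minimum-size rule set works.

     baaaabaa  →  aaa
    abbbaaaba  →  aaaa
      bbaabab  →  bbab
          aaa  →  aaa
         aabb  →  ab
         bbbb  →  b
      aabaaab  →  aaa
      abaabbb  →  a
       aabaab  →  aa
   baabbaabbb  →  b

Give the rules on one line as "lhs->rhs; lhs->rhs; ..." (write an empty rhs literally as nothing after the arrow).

  | baaaabaa => aabaa => aaa
  | abbbaaaba => aaaaba => aaaa
  | bbaabab => bbab
  | aaa

aab->a; baa->; bbb->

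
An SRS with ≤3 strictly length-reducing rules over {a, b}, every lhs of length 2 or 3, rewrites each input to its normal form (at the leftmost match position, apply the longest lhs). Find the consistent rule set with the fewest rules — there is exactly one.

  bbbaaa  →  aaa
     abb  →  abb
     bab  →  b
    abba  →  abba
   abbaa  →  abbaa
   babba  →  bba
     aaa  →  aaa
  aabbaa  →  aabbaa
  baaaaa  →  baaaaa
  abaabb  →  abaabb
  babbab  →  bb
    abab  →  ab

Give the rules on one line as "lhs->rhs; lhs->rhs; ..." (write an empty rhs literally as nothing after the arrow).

  | bbbaaa => aaa
  | abb
  | bab => b
  | abba

bab->b; bbb->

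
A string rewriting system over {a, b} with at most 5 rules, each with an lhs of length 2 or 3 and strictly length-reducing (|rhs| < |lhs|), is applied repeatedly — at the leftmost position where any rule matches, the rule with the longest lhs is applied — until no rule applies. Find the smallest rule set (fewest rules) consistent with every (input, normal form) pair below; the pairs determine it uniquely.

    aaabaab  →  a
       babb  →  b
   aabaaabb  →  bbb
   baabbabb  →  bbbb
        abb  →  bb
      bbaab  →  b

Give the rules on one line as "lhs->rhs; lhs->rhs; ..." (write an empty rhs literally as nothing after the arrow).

aa->b; ab->b; bab->a; bba->

  | aaabaab => babaab => aaab => bab => a
  | babb => ab => b
  | aabaaabb => bbaaabb => aabb => bbb
  | baabbabb => bbbbabb => bbbb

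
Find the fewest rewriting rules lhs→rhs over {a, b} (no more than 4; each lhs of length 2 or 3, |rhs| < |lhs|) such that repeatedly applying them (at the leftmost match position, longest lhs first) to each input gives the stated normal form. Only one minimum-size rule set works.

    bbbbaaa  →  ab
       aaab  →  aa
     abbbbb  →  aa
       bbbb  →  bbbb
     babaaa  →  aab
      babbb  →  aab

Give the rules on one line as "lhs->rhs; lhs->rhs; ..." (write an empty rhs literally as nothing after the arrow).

  | bbbbaaa => bbbbab => bbbab => bbab => bab => ab
  | aaab => abb => aa
  | abbbbb => aabbb => aaab => abb => aa
  | bbbb

aaa->ab; abb->aa; bab->ab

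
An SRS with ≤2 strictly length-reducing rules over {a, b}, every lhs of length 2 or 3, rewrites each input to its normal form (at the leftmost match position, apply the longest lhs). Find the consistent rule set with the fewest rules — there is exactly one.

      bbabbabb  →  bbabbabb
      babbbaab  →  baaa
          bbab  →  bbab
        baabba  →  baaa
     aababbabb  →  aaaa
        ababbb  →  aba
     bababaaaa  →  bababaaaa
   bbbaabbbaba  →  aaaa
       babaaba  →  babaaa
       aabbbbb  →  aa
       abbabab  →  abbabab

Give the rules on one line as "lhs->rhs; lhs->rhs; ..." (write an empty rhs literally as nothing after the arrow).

  | bbabbabb
  | babbbaab => baaab => baaa
  | bbab
  | baabba => baaba => baaa

aab->aa; bbb->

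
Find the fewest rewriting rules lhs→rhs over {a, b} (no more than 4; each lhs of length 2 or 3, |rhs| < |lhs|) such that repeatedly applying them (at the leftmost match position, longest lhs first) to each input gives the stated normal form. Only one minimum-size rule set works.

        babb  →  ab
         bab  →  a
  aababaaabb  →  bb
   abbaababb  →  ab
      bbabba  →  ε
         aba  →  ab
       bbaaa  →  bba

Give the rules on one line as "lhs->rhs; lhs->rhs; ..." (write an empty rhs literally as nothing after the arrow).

aa->; aba->ab; bab->a

  | babb => ab
  | bab => a
  | aababaaabb => babaaabb => aaaabb => aabb => bb
  | abbaababb => abbbabb => abbab => aba => ab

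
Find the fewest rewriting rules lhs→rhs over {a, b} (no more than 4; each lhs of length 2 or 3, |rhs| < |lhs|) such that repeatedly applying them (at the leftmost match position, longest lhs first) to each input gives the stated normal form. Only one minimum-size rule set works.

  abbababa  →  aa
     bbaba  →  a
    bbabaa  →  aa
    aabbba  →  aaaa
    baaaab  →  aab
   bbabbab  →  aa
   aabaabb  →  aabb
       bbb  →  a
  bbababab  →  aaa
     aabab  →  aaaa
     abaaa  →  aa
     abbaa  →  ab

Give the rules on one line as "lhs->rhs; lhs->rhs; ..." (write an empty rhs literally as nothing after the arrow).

  | abbababa => abaaaba => aaba => aa
  | bbaba => baaa => a
  | bbabaa => baaaa => aa
  | aabbba => aaaa

ba->; baa->; bab->aa; bbb->a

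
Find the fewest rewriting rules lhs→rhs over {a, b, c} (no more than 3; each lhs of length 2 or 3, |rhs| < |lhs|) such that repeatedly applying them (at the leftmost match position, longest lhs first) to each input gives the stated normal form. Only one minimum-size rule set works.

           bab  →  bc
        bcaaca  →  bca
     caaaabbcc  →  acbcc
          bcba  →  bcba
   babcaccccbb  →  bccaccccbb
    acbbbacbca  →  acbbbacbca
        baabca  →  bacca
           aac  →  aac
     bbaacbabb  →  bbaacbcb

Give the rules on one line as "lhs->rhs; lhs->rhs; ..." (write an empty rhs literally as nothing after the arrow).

ab->c; caa->

  | bab => bc
  | bcaaca => bca
  | caaaabbcc => aabbcc => acbcc
  | bcba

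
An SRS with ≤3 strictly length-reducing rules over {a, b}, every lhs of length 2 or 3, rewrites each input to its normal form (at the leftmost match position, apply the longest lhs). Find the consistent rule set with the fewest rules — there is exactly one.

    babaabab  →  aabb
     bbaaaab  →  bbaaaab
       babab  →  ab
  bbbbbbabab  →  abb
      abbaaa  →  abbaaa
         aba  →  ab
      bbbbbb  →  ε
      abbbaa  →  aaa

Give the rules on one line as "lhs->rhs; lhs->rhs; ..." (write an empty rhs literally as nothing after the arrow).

  | babaabab => aabab => aabb
  | bbaaaab
  | babab => ab
  | bbbbbbabab => bbbabab => abab => abb

aba->ab; bab->; bbb->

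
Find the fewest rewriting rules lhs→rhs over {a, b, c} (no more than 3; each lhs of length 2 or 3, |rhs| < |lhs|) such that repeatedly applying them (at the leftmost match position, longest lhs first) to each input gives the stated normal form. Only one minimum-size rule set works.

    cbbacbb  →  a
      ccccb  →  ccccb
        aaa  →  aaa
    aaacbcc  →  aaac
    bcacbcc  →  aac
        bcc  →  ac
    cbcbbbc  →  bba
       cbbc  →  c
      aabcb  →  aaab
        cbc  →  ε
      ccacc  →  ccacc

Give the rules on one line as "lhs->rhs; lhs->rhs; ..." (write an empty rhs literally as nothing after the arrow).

bc->a; cbb->; cbc->

  | cbbacbb => acbb => a
  | ccccb
  | aaa
  | aaacbcc => aaac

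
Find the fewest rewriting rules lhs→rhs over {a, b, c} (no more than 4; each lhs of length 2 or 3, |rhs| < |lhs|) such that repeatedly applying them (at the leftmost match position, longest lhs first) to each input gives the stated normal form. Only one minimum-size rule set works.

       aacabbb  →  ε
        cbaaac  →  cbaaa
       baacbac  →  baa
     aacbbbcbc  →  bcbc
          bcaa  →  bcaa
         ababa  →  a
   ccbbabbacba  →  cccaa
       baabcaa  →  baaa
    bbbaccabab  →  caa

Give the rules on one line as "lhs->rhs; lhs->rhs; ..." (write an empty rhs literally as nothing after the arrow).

  | aacabbb => aaabbb => aabb => ab => ε
  | cbaaac => cbaaa
  | baacbac => baabac => baac => baa
  | aacbbbcbc => aabbbcbc => abbcbc => bcbc

ab->; ac->a; bbb->ca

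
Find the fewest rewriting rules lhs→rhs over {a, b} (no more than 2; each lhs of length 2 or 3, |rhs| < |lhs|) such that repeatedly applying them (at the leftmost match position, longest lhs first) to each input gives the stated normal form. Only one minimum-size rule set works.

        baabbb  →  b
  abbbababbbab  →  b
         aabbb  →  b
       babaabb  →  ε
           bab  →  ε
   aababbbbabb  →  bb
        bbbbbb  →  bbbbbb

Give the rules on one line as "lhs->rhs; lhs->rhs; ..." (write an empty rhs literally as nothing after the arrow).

ab->; bab->

  | baabbb => babb => b
  | abbbababbbab => bbababbbab => babbbab => bbab => b
  | aabbb => abb => b
  | babaabb => aabb => ab => ε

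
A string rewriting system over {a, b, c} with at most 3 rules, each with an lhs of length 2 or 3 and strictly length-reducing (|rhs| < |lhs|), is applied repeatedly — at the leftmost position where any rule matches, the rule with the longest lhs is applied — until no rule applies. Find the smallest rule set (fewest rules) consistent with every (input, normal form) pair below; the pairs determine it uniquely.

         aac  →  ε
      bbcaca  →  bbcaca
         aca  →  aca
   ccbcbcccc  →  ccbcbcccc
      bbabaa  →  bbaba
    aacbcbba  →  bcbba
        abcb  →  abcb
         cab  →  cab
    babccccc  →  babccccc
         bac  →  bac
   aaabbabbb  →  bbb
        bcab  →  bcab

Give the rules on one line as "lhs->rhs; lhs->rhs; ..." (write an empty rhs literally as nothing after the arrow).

aa->a; aac->; abb->b

  | aac => ε
  | bbcaca
  | aca
  | ccbcbcccc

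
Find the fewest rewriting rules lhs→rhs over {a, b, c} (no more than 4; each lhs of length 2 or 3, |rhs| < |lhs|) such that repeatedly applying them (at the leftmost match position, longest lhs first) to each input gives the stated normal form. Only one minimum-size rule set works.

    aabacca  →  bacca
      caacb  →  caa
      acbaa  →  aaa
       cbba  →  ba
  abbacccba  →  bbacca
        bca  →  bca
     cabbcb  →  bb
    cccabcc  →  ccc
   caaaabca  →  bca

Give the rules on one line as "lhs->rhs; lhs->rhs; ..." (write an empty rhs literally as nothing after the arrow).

ab->b; cab->b; cb->

  | aabacca => abacca => bacca
  | caacb => caa
  | acbaa => aaa
  | cbba => ba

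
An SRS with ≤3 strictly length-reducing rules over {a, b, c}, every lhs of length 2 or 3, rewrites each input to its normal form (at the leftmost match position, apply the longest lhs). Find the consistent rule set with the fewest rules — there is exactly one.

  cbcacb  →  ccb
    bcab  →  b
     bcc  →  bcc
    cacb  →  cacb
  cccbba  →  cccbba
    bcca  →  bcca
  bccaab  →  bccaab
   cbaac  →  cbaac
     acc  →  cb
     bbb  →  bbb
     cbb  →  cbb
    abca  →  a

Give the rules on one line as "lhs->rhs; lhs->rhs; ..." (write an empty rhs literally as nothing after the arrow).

acc->cb; bca->

  | cbcacb => ccb
  | bcab => b
  | bcc
  | cacb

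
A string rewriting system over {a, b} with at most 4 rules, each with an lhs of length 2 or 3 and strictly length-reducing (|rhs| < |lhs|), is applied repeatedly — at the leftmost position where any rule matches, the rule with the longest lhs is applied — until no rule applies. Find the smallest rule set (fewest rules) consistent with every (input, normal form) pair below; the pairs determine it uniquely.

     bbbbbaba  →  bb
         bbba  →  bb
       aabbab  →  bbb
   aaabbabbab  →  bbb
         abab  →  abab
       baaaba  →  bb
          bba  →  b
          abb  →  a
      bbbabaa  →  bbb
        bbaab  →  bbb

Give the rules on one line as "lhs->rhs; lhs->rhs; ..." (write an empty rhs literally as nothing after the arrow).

  | bbbbbaba => bbbaaba => baaaba => bbbba => bbaa => aaa => bb
  | bbba => baa => bb
  | aabbab => bbbab => baab => bbb
  | aaabbabbab => bbbbabbab => bbaabbab => aaabbab => bbbbab => bbaab => aaab => bbb

aa->b; aaa->bb; abb->a; bba->aa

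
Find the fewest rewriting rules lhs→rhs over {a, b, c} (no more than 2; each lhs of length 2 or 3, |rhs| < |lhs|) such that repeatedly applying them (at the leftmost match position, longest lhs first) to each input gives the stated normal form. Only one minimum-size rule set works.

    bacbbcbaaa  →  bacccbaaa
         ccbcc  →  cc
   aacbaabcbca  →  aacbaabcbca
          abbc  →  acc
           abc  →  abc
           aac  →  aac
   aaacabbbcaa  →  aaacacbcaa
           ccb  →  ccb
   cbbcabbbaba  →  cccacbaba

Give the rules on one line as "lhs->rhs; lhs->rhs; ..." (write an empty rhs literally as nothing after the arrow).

bb->c; bcc->

  | bacbbcbaaa => bacccbaaa
  | ccbcc => cc
  | aacbaabcbca
  | abbc => acc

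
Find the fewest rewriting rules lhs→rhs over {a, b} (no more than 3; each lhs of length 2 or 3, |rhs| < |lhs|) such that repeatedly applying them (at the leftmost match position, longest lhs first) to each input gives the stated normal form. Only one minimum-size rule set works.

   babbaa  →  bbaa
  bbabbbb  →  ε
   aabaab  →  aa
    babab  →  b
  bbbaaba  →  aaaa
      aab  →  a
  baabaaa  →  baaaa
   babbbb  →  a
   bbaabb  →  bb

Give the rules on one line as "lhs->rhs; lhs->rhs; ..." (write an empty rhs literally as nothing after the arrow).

ab->; bbb->aa

  | babbaa => bbaa
  | bbabbbb => bbbbb => aabb => ab => ε
  | aabaab => aaab => aa
  | babab => bab => b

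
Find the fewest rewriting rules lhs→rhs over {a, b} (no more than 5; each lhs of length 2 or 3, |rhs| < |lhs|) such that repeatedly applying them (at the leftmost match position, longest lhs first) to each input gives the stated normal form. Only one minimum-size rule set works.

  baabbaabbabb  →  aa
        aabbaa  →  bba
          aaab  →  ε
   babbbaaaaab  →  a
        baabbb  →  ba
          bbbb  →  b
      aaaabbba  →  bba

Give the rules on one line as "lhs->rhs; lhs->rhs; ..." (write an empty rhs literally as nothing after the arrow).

aaa->bb; ab->; abb->a; bbb->

  | baabbaabbabb => baaaabbabb => bbbabbabb => abbabb => aabb => aa
  | aabbaa => aaaa => bba
  | aaab => bbb => ε
  | babbbaaaaab => babaaaaab => baaaaab => bbbaab => aab => a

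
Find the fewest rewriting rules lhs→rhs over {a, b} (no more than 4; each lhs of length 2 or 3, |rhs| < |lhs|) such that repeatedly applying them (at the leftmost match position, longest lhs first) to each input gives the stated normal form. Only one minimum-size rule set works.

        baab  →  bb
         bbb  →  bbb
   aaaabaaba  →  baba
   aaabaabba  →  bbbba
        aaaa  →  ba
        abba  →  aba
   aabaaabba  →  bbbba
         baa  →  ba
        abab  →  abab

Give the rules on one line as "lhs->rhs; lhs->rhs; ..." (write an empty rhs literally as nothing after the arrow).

aa->a; aaa->b; aab->b; abb->ab

  | baab => bb
  | bbb
  | aaaabaaba => babaaba => babba => baba
  | aaabaabba => bbaabba => bbbba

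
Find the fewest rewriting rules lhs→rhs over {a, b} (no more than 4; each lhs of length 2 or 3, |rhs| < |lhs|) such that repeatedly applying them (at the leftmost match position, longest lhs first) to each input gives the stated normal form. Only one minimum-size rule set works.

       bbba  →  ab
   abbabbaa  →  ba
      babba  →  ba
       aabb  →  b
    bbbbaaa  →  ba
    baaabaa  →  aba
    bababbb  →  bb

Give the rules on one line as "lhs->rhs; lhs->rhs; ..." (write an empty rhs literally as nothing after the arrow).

aa->a; abb->b; bab->ab; bba->ab

  | bbba => bab => ab
  | abbabbaa => babbaa => abbaa => baa => ba
  | babba => abba => ba
  | aabb => abb => b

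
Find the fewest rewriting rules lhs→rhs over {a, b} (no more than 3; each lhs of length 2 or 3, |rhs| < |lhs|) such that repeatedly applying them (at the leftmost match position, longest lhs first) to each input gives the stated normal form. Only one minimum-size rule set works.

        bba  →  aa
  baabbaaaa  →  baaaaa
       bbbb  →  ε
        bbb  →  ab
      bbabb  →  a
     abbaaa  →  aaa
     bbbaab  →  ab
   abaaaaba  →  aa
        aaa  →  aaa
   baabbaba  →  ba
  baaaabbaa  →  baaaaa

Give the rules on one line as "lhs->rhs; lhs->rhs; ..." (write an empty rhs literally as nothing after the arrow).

  | bba => aa
  | baabbaaaa => baaaaa
  | bbbb => abb => ε
  | bbb => ab

aba->; abb->; bb->a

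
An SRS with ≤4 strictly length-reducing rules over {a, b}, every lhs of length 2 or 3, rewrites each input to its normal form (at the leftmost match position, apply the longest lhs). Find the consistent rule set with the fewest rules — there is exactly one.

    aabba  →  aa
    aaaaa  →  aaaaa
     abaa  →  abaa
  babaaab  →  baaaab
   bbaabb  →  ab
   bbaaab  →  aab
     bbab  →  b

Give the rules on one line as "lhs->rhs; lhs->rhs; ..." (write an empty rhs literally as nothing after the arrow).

  | aabba => aa
  | aaaaa
  | abaa
  | babaaab => baaaab

bab->ba; bb->b; bba->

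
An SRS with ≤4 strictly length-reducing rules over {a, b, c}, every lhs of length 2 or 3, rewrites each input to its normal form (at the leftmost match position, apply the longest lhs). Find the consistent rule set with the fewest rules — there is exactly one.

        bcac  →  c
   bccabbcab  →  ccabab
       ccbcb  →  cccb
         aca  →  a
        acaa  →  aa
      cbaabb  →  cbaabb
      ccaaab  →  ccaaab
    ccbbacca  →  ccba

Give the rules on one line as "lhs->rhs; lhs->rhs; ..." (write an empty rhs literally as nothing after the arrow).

  | bcac => cac => c
  | bccabbcab => ccabbcab => ccabab
  | ccbcb => cccb
  | aca => a

ac->; bbc->b; bc->c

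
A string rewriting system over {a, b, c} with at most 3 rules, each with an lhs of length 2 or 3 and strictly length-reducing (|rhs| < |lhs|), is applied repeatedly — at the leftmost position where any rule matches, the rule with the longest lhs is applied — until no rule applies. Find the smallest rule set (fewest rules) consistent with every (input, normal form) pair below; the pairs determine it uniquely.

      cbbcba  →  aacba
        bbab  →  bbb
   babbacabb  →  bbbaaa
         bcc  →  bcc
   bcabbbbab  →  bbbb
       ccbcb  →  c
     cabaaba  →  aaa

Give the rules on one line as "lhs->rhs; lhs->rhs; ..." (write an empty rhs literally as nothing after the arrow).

ab->b; cbb->aa; ccb->c

  | cbbcba => aacba
  | bbab => bbb
  | babbacabb => bbbacabb => bbbacbb => bbbaaa
  | bcc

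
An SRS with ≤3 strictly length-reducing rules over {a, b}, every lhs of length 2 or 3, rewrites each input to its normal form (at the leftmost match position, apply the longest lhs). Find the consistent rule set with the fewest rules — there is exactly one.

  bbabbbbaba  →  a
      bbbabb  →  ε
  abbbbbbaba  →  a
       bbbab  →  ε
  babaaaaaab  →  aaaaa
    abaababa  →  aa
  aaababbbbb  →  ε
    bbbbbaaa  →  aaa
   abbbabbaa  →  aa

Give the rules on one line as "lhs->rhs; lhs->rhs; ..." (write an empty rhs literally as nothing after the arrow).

  | bbabbbbaba => babbbbaba => abbbbaba => bbaba => baba => aba => a
  | bbbabb => bbabb => babb => abb => ε
  | abbbbbbaba => bbbbaba => bbbaba => bbaba => baba => aba => a
  | bbbab => bbab => bab => ab => ε

ab->; abb->; ba->a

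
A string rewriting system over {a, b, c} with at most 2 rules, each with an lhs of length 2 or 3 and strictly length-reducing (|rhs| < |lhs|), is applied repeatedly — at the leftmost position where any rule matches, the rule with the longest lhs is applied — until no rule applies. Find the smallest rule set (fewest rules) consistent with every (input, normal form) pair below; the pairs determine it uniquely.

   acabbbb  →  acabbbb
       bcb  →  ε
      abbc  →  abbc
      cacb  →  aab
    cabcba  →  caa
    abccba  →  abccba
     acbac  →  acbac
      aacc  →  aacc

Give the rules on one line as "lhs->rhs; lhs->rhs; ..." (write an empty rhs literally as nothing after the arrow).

  | acabbbb
  | bcb => ε
  | abbc
  | cacb => aab

bcb->; cac->aa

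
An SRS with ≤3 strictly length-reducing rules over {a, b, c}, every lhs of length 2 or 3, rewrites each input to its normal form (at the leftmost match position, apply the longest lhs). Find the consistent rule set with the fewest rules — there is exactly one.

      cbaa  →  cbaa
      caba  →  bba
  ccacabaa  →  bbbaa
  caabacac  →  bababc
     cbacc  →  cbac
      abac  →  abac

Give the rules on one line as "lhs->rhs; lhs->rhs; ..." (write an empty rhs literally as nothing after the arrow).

ca->b; cc->c

  | cbaa
  | caba => bba
  | ccacabaa => cacabaa => bcabaa => bbbaa
  | caabacac => babacac => bababc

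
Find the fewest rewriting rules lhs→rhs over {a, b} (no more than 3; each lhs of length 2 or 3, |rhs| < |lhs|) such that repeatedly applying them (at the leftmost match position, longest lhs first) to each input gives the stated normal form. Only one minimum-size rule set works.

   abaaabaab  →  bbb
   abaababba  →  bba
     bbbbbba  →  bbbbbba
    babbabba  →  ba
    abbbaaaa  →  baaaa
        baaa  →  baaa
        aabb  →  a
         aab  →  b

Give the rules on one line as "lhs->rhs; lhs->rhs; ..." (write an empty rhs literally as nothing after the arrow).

ab->b; abb->

  | abaaabaab => baaabaab => baabaab => babaab => bbaab => bbab => bbb
  | abaababba => baababba => bababba => bbabba => bba
  | bbbbbba
  | babbabba => babba => ba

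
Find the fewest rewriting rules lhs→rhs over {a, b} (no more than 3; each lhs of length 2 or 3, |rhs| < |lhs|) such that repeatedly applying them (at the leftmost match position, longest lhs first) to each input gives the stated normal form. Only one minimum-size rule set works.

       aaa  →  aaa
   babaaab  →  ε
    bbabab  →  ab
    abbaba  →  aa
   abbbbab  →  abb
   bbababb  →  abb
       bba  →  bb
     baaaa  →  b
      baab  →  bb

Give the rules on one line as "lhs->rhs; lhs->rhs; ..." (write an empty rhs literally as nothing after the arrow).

ba->b; bbb->

  | aaa
  | babaaab => bbaaab => bbaab => bbab => bbb => ε
  | bbabab => bbbab => ab
  | abbaba => abbba => aa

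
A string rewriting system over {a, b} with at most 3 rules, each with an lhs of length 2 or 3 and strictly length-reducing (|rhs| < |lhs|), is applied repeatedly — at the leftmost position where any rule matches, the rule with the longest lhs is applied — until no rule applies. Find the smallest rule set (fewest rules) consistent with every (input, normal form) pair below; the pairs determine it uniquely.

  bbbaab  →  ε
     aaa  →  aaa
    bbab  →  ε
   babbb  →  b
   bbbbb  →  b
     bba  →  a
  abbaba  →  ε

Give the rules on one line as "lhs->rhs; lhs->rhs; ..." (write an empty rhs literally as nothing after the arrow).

ab->; ba->; bb->

  | bbbaab => baab => ab => ε
  | aaa
  | bbab => ab => ε
  | babbb => bbb => b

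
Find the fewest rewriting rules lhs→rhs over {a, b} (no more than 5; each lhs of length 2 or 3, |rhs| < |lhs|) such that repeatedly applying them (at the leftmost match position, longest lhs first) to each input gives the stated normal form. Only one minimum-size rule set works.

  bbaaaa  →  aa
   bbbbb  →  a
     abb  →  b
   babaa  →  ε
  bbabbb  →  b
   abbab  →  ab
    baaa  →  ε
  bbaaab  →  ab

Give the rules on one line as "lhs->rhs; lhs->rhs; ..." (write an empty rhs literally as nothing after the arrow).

aaa->; abb->b; ba->a; bb->a

  | bbaaaa => aaaaa => aa
  | bbbbb => abbb => bb => a
  | abb => b
  | babaa => abaa => aaa => ε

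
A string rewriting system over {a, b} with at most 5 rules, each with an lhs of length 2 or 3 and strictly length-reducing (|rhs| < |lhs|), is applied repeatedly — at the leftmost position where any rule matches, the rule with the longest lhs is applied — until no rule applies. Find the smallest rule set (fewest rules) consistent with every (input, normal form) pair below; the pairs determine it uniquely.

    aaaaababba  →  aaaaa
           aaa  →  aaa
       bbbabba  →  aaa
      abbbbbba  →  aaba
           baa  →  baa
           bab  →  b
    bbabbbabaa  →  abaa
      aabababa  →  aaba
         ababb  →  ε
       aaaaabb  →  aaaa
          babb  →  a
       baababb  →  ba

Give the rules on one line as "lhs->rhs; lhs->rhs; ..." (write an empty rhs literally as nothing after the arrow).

abb->; bab->b; bb->a; bbb->aa

  | aaaaababba => aaaaabba => aaaaa
  | aaa
  | bbbabba => aaabba => aaa
  | abbbbbba => bbbba => aaba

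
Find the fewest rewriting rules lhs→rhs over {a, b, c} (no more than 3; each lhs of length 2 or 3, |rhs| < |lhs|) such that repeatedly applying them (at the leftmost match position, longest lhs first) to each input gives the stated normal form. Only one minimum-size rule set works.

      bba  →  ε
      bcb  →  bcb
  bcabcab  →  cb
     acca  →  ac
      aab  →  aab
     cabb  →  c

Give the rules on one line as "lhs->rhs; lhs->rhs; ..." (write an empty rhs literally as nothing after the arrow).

  | bba => ca => ε
  | bcb
  | bcabcab => bbcab => ccab => cb
  | acca => ac

bb->c; ca->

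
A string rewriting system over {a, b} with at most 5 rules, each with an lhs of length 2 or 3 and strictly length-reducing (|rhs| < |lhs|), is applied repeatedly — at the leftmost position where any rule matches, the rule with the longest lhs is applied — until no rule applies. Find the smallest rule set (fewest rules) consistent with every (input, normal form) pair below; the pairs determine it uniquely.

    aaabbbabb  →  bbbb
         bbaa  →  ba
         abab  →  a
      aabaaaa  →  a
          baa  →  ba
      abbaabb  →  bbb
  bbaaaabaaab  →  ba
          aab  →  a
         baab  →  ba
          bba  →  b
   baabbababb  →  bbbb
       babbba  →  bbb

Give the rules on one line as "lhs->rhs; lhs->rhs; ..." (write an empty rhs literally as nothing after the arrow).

aa->a; ab->a; abb->bb; bba->b

  | aaabbbabb => aabbbabb => abbbabb => bbbabb => bbbb
  | bbaa => ba
  | abab => aab => ab => a
  | aabaaaa => abaaaa => aaaaa => aaaa => aaa => aa => a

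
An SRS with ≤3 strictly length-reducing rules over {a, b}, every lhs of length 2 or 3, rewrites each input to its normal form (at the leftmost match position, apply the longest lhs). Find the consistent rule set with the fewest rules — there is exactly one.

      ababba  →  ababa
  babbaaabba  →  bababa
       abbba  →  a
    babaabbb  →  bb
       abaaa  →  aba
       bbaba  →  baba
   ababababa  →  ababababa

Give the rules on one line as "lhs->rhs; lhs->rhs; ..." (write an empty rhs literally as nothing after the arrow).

aa->; bba->ba; bbb->a

  | ababba => ababa
  | babbaaabba => babaaabba => bababba => bababa
  | abbba => aaa => a
  | babaabbb => babbbb => baab => bb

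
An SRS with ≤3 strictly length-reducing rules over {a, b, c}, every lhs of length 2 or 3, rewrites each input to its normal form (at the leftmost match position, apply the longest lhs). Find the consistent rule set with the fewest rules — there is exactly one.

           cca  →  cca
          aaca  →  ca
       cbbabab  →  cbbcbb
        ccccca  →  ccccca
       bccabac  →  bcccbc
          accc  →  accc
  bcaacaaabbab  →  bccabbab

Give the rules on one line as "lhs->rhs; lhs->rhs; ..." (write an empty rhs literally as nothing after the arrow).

  | cca
  | aaca => ca
  | cbbabab => cbbcbb
  | ccccca

aa->; aba->cb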